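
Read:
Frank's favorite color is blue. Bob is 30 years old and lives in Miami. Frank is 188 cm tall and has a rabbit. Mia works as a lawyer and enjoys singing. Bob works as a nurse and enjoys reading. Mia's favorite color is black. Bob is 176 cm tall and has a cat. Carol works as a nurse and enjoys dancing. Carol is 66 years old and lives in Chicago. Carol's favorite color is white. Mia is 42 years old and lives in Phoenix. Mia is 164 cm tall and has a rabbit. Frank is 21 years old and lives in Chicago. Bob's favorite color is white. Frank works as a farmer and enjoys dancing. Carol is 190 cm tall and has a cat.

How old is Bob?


Bob is 30 years old

30


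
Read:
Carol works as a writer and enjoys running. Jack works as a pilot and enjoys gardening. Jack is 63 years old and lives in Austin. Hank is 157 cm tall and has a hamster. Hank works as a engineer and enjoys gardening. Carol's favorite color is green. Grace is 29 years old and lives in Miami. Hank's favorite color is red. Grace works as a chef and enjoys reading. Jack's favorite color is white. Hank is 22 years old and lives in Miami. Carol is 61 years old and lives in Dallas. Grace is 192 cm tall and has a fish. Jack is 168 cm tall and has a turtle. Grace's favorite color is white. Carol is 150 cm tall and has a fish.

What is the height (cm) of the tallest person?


Tallest: Grace at 192 cm

192


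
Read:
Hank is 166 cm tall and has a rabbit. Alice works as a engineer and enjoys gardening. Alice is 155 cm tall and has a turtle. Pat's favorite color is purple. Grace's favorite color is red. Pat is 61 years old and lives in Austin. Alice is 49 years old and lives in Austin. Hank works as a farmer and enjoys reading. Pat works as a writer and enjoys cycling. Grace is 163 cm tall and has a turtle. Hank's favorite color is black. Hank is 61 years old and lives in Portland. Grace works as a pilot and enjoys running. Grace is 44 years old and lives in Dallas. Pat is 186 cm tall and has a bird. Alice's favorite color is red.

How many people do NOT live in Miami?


Not in Miami: 4

4


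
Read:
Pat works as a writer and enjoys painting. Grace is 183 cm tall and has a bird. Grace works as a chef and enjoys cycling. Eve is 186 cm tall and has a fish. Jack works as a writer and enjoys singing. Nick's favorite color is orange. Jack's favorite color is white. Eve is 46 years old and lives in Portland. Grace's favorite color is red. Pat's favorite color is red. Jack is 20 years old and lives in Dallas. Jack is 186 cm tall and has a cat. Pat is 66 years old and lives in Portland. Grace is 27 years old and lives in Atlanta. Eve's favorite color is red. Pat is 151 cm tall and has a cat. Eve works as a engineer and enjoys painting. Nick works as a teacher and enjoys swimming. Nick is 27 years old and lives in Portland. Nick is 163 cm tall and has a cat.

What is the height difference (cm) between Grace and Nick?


|183 - 163| = 20

20


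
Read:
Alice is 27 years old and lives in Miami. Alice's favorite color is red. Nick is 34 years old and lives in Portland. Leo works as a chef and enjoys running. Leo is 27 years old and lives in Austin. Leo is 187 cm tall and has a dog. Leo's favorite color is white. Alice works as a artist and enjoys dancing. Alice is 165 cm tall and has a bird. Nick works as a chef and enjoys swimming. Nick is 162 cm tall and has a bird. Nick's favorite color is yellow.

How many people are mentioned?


People: Leo, Nick, Alice. Count = 3

3


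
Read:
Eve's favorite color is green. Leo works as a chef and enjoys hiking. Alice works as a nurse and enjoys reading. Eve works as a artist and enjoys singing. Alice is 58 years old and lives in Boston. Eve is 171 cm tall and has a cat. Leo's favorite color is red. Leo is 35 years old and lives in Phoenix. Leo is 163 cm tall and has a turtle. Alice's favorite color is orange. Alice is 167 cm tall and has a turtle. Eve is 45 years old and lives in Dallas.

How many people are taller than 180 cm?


Taller than 180: 0

0


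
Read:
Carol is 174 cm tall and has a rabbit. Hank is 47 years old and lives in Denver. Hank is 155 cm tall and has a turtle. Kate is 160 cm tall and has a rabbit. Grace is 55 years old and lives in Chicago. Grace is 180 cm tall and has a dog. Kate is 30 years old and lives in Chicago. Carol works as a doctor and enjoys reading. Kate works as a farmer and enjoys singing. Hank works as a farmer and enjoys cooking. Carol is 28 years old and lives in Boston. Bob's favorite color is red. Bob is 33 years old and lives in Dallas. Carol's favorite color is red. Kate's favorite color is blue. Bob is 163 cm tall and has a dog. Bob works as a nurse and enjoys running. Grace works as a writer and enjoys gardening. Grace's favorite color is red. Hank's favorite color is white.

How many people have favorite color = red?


Count: 3

3


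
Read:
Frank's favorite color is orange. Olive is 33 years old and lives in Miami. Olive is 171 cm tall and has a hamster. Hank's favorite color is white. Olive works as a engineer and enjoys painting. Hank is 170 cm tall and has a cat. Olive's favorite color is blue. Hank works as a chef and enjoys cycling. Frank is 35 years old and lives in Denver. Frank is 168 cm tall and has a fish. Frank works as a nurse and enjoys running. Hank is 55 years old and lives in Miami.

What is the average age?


Sum=123, n=3, avg=41

41


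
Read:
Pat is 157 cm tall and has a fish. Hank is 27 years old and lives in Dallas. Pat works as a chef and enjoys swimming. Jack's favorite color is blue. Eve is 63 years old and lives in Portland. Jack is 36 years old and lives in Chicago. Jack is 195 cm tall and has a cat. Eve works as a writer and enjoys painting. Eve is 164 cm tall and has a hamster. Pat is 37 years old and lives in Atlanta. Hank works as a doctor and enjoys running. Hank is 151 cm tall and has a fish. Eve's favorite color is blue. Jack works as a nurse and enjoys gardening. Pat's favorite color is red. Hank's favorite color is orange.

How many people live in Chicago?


Count in Chicago: 1

1


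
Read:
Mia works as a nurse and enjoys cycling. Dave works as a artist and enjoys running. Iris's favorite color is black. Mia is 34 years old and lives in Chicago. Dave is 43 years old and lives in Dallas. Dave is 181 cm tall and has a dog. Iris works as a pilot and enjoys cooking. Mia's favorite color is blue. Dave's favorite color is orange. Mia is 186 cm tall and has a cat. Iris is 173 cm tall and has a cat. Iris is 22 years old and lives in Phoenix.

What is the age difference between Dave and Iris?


|43 - 22| = 21

21


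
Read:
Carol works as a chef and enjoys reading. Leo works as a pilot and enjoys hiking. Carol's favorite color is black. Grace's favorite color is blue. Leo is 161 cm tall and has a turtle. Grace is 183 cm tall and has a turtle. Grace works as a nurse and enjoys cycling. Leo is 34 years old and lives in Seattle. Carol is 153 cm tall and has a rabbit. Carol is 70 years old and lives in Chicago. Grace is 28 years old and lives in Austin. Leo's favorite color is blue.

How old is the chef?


The chef is Carol, age 70

70


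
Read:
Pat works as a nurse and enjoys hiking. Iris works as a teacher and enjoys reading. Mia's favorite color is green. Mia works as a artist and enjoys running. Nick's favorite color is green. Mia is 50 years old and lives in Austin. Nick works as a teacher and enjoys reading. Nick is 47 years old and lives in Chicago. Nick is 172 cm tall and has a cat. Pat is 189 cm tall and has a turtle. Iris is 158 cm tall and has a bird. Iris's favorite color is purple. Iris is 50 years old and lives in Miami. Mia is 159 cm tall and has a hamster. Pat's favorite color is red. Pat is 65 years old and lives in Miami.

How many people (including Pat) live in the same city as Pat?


Pat lives in Miami. Count = 2

2


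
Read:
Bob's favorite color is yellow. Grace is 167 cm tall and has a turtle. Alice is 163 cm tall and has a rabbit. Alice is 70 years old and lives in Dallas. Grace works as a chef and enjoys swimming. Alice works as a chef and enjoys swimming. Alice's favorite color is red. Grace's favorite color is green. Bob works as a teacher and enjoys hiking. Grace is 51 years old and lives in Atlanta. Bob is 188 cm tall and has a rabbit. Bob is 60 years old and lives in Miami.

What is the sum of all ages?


70+51+60 = 181

181


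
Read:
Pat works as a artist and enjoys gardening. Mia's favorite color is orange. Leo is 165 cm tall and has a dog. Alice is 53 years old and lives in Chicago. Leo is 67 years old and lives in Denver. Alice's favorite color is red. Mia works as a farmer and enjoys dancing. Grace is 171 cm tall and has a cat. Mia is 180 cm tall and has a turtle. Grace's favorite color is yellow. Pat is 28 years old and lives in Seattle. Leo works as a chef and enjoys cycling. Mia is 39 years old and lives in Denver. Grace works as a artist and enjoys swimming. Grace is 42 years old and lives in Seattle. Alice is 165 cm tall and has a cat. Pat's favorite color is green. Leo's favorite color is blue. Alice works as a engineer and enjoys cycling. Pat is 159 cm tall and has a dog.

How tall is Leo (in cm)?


Leo is 165 cm tall

165


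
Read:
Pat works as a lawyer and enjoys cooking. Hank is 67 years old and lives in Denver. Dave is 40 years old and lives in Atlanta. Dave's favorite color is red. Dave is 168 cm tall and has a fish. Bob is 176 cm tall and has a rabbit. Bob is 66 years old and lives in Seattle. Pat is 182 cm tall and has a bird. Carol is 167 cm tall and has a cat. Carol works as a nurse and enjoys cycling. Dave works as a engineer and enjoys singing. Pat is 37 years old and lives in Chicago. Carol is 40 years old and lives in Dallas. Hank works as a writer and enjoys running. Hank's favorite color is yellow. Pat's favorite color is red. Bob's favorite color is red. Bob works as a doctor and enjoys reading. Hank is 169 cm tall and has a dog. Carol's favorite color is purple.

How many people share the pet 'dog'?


Count: 1

1


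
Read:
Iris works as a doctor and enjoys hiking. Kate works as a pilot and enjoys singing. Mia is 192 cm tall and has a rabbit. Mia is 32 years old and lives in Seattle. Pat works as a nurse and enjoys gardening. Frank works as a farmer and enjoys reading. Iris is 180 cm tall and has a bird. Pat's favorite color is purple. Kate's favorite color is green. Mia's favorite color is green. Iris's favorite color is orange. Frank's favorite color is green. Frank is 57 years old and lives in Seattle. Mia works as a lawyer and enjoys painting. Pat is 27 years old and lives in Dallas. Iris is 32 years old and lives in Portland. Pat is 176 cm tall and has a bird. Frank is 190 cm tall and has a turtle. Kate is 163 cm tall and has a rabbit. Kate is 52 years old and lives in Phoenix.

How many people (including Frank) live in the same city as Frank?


Frank lives in Seattle. Count = 2

2


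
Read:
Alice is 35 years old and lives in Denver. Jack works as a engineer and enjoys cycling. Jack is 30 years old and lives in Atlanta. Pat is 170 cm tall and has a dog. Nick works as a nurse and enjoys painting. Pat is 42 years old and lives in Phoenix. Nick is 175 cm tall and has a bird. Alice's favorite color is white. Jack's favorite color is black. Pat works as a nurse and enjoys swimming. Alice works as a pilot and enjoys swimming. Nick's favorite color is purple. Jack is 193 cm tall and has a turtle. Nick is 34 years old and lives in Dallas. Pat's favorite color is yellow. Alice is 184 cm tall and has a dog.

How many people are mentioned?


People: Pat, Nick, Jack, Alice. Count = 4

4


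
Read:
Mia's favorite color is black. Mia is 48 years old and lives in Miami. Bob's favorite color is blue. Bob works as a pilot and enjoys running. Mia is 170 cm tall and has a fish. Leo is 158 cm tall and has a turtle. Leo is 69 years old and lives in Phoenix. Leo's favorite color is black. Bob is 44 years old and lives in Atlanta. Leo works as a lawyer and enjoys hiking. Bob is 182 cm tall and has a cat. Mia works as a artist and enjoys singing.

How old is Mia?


Mia is 48 years old

48


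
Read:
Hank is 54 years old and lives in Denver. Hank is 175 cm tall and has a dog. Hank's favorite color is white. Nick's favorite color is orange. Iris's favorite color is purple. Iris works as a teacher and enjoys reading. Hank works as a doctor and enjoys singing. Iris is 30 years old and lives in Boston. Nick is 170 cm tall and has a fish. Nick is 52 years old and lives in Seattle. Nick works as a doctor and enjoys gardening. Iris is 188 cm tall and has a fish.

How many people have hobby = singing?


Count: 1

1


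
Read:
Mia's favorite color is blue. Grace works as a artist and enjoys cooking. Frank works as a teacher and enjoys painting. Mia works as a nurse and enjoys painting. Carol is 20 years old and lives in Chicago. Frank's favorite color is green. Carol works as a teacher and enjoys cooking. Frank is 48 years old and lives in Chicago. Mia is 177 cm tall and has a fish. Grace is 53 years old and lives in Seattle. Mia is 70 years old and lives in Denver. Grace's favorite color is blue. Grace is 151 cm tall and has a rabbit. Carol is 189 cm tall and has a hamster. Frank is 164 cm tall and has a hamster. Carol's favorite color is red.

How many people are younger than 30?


Filter: 1

1


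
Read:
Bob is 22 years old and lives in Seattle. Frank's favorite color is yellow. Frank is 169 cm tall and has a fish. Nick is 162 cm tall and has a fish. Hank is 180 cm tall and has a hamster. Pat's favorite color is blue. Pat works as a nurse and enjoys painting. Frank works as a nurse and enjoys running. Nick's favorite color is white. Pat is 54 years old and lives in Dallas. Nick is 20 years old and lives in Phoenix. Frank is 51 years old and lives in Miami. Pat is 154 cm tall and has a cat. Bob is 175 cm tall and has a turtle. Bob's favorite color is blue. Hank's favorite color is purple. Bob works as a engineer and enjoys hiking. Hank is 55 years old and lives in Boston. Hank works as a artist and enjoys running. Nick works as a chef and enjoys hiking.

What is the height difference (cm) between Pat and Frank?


|154 - 169| = 15

15


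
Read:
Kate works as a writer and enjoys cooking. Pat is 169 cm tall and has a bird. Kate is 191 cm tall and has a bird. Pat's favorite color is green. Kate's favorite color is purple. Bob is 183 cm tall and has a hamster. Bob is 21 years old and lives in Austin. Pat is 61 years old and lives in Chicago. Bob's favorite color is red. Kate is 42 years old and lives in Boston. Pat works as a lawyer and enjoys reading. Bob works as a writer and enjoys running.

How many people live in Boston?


Count in Boston: 1

1


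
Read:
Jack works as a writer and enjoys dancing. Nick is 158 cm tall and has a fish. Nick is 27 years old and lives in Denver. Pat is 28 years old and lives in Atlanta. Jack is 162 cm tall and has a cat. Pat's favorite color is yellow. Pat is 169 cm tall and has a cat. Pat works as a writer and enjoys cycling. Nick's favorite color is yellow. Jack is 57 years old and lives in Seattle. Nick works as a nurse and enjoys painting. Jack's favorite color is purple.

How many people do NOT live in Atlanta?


Not in Atlanta: 2

2


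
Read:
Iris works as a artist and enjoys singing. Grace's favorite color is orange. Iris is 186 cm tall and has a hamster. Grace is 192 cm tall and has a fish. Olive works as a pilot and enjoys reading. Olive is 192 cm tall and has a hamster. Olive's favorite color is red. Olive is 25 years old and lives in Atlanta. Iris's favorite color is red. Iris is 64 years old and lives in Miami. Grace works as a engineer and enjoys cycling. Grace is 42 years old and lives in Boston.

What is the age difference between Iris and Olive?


|64 - 25| = 39

39


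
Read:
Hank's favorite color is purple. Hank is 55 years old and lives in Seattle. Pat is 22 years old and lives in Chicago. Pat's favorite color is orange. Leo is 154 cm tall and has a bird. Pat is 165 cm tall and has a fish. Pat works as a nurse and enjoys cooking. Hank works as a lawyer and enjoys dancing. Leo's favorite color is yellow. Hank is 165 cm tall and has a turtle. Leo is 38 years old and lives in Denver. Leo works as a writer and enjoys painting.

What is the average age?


Sum=115, n=3, avg=38.33

38.33


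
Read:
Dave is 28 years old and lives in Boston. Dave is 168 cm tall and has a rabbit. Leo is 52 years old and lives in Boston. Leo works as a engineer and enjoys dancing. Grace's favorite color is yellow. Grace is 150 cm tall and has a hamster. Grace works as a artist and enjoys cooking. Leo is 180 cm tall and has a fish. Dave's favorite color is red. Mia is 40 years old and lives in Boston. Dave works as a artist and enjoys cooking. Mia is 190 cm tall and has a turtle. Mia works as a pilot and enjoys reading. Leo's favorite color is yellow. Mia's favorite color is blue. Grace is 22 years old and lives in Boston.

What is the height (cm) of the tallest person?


Tallest: Mia at 190 cm

190


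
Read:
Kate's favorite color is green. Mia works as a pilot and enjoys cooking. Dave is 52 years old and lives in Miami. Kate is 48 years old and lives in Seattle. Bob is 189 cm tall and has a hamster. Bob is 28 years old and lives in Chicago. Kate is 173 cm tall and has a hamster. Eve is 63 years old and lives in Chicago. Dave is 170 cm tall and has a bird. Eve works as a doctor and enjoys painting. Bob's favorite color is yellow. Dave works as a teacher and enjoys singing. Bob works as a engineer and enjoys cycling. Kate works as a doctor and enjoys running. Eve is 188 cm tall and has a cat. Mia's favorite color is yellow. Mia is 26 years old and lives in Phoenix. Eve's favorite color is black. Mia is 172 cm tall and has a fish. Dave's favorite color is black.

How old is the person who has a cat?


Person with cat is Eve, age 63

63


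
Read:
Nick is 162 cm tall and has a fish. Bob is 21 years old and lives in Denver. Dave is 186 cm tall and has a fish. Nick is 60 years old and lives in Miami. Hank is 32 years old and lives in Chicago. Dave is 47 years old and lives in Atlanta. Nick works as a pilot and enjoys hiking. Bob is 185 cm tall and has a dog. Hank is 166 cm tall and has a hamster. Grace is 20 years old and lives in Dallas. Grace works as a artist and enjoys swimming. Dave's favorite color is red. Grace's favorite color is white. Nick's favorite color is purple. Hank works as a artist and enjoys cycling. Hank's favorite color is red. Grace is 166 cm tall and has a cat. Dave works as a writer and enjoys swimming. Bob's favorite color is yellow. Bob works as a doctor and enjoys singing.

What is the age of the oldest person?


Oldest: Nick at 60

60


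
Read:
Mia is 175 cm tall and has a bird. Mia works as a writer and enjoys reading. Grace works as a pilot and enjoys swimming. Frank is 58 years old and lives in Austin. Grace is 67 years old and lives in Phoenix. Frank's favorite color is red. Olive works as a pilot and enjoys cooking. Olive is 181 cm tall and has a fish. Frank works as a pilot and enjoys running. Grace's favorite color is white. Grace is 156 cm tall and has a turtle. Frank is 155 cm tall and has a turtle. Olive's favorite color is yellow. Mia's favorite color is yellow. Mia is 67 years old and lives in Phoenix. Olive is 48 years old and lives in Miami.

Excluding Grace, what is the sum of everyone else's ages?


Sum (excluding Grace): 173

173


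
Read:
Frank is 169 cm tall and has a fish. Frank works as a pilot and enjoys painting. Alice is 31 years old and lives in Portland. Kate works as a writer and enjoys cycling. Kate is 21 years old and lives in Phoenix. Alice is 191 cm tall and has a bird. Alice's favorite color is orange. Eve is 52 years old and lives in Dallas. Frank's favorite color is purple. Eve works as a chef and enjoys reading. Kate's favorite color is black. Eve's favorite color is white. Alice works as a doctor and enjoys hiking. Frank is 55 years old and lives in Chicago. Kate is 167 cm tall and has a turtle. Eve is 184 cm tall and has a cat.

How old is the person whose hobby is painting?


Person with hobby=painting is Frank, age 55

55


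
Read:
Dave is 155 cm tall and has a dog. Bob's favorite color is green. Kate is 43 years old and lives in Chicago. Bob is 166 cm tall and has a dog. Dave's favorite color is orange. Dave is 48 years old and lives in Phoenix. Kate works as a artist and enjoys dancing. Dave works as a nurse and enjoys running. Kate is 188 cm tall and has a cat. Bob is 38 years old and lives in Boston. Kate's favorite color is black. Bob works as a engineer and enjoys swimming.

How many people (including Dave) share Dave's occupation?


Dave is a nurse. Count = 1

1


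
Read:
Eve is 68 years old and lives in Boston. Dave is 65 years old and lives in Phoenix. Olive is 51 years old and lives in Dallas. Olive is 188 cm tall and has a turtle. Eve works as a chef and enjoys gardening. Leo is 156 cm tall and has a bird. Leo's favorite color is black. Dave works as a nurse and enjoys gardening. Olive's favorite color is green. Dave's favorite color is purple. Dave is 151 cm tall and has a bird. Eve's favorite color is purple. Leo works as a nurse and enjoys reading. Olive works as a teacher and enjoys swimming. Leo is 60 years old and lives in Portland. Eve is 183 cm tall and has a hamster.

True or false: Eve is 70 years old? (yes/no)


Eve is actually 68. no

no


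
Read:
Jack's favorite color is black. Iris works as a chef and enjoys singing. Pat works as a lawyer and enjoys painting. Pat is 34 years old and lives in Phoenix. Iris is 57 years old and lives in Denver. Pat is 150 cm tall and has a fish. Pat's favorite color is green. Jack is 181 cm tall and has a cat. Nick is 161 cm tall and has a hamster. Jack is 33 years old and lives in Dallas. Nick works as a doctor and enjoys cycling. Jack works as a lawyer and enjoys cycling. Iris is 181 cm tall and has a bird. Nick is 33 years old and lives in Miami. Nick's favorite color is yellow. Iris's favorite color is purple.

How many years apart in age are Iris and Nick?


57 vs 33, diff = 24

24


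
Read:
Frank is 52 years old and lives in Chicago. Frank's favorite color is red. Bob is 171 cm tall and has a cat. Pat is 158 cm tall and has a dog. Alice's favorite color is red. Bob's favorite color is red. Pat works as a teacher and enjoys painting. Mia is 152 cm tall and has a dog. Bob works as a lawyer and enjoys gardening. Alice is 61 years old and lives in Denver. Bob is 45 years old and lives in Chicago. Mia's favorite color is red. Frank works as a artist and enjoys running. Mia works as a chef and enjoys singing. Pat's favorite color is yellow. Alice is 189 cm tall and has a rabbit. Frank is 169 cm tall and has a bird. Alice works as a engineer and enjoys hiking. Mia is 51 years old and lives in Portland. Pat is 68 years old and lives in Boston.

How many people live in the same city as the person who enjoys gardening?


Person with hobby gardening is Bob, city Chicago. Count = 2

2


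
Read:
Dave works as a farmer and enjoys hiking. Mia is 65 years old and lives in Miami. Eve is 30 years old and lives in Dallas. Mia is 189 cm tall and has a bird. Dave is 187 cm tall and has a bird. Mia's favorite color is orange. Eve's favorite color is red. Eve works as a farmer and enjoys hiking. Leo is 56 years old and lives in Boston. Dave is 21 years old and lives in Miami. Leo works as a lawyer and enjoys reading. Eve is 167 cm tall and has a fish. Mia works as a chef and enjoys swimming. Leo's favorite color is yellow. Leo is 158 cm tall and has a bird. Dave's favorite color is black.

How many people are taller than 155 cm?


Taller than 155: 4

4


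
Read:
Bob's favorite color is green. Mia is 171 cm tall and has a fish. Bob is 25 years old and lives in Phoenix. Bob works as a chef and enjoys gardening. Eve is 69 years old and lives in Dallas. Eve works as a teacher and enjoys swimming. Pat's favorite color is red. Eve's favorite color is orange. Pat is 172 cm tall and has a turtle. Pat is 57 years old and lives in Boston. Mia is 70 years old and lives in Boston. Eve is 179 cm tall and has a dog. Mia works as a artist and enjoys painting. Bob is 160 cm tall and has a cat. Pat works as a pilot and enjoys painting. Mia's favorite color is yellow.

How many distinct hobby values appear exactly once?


Unique hobby values: 2

2


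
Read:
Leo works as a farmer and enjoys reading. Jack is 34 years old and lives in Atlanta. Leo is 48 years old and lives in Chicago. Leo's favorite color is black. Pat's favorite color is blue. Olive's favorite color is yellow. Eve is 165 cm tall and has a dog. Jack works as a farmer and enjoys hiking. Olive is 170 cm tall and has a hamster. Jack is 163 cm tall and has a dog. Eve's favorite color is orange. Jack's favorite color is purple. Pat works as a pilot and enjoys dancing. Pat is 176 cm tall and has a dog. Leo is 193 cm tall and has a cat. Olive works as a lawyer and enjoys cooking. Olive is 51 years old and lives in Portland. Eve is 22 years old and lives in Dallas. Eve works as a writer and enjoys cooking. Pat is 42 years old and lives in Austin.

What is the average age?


Sum=197, n=5, avg=39.4

39.4


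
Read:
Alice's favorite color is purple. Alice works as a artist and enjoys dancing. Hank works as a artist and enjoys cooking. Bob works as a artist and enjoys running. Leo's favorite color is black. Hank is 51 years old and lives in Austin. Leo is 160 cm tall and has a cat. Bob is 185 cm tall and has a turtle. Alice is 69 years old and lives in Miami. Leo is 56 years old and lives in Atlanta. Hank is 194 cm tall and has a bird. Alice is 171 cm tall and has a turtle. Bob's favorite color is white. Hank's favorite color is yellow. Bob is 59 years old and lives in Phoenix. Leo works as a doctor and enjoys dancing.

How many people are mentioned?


People: Hank, Leo, Bob, Alice. Count = 4

4


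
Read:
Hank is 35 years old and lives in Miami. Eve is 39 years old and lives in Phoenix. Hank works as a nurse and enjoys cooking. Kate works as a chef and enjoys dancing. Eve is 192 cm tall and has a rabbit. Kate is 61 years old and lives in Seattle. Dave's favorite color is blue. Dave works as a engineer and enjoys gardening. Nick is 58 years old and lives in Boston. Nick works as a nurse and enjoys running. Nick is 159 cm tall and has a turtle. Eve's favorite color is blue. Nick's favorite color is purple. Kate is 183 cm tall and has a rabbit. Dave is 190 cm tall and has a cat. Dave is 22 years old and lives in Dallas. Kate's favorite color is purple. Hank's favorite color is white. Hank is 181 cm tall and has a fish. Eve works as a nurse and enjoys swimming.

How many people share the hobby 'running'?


Count: 1

1


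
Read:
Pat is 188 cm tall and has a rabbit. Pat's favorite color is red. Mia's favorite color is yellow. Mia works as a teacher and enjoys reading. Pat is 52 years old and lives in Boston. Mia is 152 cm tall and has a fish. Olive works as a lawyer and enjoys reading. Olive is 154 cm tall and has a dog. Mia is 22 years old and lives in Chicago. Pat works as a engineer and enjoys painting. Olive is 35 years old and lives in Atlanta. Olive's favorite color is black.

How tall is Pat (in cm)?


Pat is 188 cm tall

188


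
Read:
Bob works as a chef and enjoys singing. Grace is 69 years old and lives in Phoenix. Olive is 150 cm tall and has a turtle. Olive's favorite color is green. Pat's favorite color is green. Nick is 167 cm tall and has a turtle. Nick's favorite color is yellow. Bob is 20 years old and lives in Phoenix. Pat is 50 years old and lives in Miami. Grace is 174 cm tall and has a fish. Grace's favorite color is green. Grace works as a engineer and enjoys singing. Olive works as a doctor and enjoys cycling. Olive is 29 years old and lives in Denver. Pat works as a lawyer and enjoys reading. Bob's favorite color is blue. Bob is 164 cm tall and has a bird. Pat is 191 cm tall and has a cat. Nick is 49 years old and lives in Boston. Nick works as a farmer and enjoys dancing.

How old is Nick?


Nick is 49 years old

49


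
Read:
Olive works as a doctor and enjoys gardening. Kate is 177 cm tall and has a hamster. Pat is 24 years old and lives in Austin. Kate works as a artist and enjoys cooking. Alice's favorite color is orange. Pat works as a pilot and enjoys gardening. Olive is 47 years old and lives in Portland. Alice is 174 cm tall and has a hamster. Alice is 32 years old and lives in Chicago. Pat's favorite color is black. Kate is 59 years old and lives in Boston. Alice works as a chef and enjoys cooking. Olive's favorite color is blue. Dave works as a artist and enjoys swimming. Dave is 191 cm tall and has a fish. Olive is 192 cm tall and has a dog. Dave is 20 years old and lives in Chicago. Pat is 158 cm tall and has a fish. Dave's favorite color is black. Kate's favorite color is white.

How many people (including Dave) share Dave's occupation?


Dave is a artist. Count = 2

2


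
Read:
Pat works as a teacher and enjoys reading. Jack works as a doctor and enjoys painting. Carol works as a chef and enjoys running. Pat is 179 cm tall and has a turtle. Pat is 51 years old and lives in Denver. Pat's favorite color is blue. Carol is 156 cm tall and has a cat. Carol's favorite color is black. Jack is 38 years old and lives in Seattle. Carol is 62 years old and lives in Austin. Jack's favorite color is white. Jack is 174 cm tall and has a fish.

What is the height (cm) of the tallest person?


Tallest: Pat at 179 cm

179


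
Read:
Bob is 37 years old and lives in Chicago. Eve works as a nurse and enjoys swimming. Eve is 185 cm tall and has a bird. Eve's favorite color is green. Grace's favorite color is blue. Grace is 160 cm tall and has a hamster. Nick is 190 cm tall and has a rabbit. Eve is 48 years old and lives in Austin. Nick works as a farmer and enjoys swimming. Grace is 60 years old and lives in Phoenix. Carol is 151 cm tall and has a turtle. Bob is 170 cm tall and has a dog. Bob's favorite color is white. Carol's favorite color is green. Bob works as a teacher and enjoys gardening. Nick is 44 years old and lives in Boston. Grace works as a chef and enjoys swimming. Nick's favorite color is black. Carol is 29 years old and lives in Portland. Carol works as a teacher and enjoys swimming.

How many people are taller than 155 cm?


Taller than 155: 4

4


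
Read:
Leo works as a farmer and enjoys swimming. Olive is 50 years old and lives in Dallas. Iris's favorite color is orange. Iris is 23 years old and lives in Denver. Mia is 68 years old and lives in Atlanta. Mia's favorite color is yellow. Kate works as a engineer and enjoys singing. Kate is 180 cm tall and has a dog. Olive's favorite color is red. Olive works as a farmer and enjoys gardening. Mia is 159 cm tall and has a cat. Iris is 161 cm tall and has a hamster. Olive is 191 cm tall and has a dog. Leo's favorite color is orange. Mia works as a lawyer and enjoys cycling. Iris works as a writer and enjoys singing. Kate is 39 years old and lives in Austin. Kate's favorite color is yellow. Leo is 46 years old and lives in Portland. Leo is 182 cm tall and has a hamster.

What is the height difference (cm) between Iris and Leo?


|161 - 182| = 21

21


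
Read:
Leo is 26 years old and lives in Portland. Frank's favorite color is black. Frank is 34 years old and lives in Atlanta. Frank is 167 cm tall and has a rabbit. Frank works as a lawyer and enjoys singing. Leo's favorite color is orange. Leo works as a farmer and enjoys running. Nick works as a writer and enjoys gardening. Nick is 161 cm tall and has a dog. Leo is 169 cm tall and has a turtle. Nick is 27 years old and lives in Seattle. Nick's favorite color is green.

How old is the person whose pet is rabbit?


Person with pet=rabbit is Frank, age 34

34


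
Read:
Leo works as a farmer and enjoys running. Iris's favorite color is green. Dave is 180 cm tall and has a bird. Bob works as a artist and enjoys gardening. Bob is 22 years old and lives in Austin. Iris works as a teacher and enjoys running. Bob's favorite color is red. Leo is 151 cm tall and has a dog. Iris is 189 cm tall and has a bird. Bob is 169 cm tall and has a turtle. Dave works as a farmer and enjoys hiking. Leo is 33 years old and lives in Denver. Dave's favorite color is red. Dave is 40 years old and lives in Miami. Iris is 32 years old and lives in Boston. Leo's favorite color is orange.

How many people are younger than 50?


Filter: 4

4


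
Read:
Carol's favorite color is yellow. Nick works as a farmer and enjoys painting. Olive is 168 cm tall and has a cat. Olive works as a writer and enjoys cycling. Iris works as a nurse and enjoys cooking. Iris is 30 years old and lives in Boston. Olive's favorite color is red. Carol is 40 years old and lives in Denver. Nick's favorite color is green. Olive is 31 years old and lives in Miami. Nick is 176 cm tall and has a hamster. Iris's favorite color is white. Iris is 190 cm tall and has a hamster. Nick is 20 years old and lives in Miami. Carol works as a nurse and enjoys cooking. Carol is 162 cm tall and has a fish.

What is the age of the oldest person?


Oldest: Carol at 40

40


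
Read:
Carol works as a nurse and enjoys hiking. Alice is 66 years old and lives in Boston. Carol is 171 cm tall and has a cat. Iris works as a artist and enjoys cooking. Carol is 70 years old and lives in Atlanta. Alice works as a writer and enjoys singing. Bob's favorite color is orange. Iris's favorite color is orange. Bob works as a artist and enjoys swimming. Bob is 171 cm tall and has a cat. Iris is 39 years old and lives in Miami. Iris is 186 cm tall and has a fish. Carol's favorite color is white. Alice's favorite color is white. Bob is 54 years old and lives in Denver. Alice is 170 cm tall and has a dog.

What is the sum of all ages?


54+70+66+39 = 229

229


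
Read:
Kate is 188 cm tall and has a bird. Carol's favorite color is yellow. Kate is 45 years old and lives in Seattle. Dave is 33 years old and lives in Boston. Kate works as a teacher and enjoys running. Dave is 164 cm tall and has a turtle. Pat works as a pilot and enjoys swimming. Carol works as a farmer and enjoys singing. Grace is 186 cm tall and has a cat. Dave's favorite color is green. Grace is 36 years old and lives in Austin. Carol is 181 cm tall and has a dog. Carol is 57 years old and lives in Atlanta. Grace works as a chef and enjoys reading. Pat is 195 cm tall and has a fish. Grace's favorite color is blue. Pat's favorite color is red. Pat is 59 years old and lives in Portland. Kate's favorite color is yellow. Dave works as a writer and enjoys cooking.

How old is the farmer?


The farmer is Carol, age 57

57


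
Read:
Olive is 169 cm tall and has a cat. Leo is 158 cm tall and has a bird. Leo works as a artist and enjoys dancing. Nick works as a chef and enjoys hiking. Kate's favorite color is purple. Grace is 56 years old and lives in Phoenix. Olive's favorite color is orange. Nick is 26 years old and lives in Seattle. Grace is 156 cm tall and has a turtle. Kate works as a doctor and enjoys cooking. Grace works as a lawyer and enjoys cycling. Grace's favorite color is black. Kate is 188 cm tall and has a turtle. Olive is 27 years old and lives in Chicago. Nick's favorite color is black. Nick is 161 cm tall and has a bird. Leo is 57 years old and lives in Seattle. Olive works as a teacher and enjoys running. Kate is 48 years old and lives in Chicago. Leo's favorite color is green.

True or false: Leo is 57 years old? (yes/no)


Leo is actually 57. yes

yes


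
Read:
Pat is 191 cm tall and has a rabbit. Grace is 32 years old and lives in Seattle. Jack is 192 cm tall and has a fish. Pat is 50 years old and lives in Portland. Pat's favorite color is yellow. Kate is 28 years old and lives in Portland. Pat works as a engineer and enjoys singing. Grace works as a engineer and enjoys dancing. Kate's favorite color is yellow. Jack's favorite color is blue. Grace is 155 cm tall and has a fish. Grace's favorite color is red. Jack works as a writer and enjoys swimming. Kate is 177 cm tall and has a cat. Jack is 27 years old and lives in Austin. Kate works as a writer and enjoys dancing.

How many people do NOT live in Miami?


Not in Miami: 4

4


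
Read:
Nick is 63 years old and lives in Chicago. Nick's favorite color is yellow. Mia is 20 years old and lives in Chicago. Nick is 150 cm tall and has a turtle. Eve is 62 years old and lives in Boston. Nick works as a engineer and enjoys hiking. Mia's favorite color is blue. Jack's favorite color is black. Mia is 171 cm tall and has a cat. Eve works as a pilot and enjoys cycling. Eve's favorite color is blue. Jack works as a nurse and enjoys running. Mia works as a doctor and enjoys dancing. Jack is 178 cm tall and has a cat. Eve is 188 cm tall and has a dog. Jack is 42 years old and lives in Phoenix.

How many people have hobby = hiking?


Count: 1

1


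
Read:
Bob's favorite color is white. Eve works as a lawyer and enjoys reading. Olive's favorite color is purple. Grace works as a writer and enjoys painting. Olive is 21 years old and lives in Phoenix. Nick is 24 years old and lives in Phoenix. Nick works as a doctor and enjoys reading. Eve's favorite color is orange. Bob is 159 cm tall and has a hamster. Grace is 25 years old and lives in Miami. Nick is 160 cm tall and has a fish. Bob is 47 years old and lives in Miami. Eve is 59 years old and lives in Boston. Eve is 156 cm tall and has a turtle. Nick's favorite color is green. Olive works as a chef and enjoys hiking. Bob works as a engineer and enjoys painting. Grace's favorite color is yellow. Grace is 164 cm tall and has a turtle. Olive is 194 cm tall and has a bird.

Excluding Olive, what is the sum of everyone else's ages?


Sum (excluding Olive): 155

155


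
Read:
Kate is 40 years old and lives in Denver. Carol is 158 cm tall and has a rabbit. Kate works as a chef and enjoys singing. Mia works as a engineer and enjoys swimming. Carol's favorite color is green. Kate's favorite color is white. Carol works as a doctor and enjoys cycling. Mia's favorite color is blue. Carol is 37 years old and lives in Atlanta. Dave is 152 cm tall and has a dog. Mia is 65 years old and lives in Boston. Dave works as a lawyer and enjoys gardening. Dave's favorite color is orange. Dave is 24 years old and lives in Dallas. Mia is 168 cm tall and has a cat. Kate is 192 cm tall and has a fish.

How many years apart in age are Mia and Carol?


65 vs 37, diff = 28

28


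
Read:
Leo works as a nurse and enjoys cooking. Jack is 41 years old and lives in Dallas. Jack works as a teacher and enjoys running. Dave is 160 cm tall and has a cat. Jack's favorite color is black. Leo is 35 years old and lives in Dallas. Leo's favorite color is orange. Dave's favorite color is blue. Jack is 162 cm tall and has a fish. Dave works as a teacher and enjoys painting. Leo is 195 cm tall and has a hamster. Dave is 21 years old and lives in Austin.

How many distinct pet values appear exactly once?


Unique pet values: 3

3


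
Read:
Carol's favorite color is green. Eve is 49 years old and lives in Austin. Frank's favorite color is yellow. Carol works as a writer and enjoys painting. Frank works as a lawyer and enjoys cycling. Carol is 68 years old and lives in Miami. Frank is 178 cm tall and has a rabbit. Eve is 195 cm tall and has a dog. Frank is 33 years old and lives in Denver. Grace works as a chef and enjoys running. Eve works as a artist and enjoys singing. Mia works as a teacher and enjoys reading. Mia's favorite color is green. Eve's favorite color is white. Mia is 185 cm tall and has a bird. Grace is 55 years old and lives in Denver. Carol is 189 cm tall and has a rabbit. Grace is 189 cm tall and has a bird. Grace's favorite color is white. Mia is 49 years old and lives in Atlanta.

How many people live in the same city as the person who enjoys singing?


Person with hobby singing is Eve, city Austin. Count = 1

1


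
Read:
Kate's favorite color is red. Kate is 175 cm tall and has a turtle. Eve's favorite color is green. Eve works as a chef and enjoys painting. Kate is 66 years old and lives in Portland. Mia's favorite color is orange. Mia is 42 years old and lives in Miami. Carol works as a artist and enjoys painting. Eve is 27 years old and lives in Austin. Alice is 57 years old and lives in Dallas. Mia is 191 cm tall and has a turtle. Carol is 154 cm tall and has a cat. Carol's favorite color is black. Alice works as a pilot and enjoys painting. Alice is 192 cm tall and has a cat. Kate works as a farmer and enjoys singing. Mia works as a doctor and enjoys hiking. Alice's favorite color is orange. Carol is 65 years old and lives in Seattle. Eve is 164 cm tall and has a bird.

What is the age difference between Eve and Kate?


|27 - 66| = 39

39
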